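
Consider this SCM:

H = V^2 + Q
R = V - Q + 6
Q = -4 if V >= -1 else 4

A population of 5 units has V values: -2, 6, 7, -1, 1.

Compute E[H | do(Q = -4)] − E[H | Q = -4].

Every unit gets Q=-4 under the intervention. H values become 0, 32, 45, -3, -3; E[H|do(Q=-4)] = 14.2.
Observing Q=-4 restricts to units where Q's equation naturally yields -4: V ∈ {6, 7, -1, 1}. In that subpopulation H = 32, 45, -3, -3, mean 17.75.
Difference = 14.2 − 17.75 = -3.55.

-3.55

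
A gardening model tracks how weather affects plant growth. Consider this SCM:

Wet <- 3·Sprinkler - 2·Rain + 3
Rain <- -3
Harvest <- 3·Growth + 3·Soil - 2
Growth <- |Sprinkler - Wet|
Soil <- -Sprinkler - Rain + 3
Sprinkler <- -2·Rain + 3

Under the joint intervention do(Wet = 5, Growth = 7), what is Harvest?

10

The joint intervention fixes Wet = 5, Growth = 7, removing each variable's own equation.
Sprinkler = -2·Rain + 3  [with Rain=-3]  = 9
Soil = -Sprinkler - Rain + 3  [with Sprinkler=9, Rain=-3]  = -3
Harvest = 3·Growth + 3·Soil - 2  [with Growth=7, Soil=-3]  = 10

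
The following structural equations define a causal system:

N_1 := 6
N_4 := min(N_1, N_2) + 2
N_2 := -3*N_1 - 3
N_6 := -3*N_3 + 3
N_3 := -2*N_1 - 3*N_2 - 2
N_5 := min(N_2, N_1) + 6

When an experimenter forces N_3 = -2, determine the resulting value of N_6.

The intervention breaks the incoming arrows to N_3: N_3 := -2*N_1 - 3*N_2 - 2 no longer applies, and N_3 = -2.
N_6 = -3*N_3 + 3  [with N_3=-2]  = 9

9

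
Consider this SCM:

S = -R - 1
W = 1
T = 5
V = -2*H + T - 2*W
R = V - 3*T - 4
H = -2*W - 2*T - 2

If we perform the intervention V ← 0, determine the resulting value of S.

18

Under do(V=0), the mechanism V = -2*H + T - 2*W is discarded; V is fixed at 0.
R = V - 3*T - 4  [with V=0, T=5]  = -19
S = -R - 1  [with R=-19]  = 18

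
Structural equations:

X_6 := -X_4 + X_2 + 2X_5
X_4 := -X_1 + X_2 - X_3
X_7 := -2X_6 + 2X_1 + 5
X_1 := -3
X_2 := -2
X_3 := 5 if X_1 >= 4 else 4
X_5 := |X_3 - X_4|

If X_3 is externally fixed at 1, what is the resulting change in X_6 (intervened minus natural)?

The intervention breaks the incoming arrows to X_3: X_3 := 5 if X_1 >= 4 else 4 no longer applies, and X_3 = 1.
X_4 = -X_1 + X_2 - X_3  [with X_1=-3, X_2=-2, X_3=1]  = 0
X_5 = |X_3 - X_4|  [with X_3=1, X_4=0]  = 1
X_6 = -X_4 + X_2 + 2X_5  [with X_4=0, X_2=-2, X_5=1]  = 0
Without intervention: X_3 = 5 if X_1 >= 4 else 4  [with X_1=-3]  = 4; X_4 = -X_1 + X_2 - X_3  [with X_1=-3, X_2=-2, X_3=4]  = -3; X_5 = |X_3 - X_4|  [with X_3=4, X_4=-3]  = 7; X_6 = -X_4 + X_2 + 2X_5  [with X_4=-3, X_2=-2, X_5=7]  = 15.
Change = 0 − 15 = -15.

-15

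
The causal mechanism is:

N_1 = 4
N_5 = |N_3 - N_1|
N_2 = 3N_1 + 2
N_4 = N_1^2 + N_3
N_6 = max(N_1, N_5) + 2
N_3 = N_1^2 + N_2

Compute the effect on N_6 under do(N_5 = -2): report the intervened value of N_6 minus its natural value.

The intervention breaks the incoming arrows to N_5: N_5 = |N_3 - N_1| no longer applies, and N_5 = -2.
N_6 = max(N_1, N_5) + 2  [with N_1=4, N_5=-2]  = 6
Without intervention: N_2 = 3N_1 + 2  [with N_1=4]  = 14; N_3 = N_1^2 + N_2  [with N_1=4, N_2=14]  = 30; N_5 = |N_3 - N_1|  [with N_3=30, N_1=4]  = 26; N_6 = max(N_1, N_5) + 2  [with N_1=4, N_5=26]  = 28.
Change = 6 − 28 = -22.

-22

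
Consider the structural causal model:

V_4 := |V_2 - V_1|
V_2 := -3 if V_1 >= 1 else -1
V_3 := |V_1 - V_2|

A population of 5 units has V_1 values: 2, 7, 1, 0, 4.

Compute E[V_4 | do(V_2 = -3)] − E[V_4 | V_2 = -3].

-0.7

Every unit gets V_2=-3 under the intervention. V_4 values become 5, 10, 4, 3, 7; E[V_4|do(V_2=-3)] = 5.8.
E[V_4|V_2=-3] averages over only the 4 units with V_2=-3 (V_1 = 2, 7, 1, 4): V_4 = 5, 10, 4, 7, mean 6.5.
Difference = 5.8 − 6.5 = -0.7.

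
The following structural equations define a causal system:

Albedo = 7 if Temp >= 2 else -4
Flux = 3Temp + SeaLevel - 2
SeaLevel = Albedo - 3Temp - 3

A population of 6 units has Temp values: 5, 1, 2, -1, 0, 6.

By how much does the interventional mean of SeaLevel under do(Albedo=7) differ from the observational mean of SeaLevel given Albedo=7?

6.5

The intervention sets Albedo=7 in all 6 units regardless of Temp. Recomputing SeaLevel per unit gives -11, 1, -2, 7, 4, -14; average -2.5.
Observing Albedo=7 restricts to units where Albedo's equation naturally yields 7: Temp ∈ {5, 2, 6}. In that subpopulation SeaLevel = -11, -2, -14, mean -9.
Difference = -2.5 − (-9) = 6.5.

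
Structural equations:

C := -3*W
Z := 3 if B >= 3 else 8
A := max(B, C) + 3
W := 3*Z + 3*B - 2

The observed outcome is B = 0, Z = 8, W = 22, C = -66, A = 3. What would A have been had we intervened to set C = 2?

Intervening sets C = 2 and removes its equation (C := -3*W).
A = max(B, C) + 3  [with B=0, C=2]  = 5

5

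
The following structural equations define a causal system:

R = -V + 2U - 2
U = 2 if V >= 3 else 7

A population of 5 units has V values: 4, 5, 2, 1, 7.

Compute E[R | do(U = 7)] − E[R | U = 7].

Under do(U=7), U's equation is replaced by U=7 for every unit. Per-unit R: 8, 7, 10, 11, 5. Mean = 8.2.
Observing U=7 restricts to units where U's equation naturally yields 7: V ∈ {2, 1}. In that subpopulation R = 10, 11, mean 10.5.
Difference = 8.2 − 10.5 = -2.3.

-2.3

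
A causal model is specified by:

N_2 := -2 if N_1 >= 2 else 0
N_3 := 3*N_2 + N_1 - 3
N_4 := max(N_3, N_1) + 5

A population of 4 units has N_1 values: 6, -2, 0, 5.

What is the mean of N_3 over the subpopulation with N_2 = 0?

E[N_3|N_2=0] averages over only the 2 units with N_2=0 (N_1 = -2, 0): N_3 = -5, -3, mean -4.

-4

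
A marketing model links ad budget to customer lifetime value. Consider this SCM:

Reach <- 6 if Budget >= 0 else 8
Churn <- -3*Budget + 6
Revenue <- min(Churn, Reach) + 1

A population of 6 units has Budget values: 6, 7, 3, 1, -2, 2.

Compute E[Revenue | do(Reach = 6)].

Every unit gets Reach=6 under the intervention. Revenue values become -11, -14, -2, 4, 7, 1; E[Revenue|do(Reach=6)] = -2.5.

-2.5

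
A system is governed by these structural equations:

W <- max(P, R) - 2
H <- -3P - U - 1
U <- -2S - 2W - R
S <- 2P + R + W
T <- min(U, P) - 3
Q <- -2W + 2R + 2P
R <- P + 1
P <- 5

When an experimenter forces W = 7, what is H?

50

The intervention breaks the incoming arrows to W: W <- max(P, R) - 2 no longer applies, and W = 7.
R = P + 1  [with P=5]  = 6
S = 2P + R + W  [with P=5, R=6, W=7]  = 23
U = -2S - 2W - R  [with S=23, W=7, R=6]  = -66
H = -3P - U - 1  [with P=5, U=-66]  = 50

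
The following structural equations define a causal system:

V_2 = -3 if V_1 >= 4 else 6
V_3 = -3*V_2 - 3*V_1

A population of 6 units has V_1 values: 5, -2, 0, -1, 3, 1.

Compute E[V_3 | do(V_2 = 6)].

-21

do(V_2=6) breaks V_2's dependence on V_1. With V_2=6 fixed, V_3 across the units is -33, -12, -18, -15, -27, -21, mean -21.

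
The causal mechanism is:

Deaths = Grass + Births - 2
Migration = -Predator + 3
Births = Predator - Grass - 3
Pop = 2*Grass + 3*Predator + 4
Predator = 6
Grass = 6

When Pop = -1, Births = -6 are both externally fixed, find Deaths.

-2

Under do(Pop = -1, Births = -6), each intervened variable's structural equation is replaced by its fixed value.
Deaths = Grass + Births - 2  [with Grass=6, Births=-6]  = -2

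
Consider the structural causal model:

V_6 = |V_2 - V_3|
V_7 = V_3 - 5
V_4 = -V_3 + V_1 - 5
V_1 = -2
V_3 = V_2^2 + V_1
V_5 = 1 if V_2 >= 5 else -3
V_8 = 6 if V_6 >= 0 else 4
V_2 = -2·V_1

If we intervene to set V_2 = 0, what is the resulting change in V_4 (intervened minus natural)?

Under do(V_2=0), the mechanism V_2 = -2·V_1 is discarded; V_2 is fixed at 0.
V_3 = V_2^2 + V_1  [with V_2=0, V_1=-2]  = -2
V_4 = -V_3 + V_1 - 5  [with V_3=-2, V_1=-2]  = -5
Without intervention: V_2 = -2·V_1  [with V_1=-2]  = 4; V_3 = V_2^2 + V_1  [with V_2=4, V_1=-2]  = 14; V_4 = -V_3 + V_1 - 5  [with V_3=14, V_1=-2]  = -21.
Change = -5 − (-21) = 16.

16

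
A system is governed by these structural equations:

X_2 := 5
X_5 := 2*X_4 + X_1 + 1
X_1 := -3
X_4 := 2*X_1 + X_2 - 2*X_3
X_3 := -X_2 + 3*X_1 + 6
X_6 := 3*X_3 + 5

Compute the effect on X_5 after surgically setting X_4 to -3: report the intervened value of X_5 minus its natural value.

-36

Intervening sets X_4 = -3 and removes its equation (X_4 := 2*X_1 + X_2 - 2*X_3).
X_5 = 2*X_4 + X_1 + 1  [with X_4=-3, X_1=-3]  = -8
Without intervention: X_3 = -X_2 + 3*X_1 + 6  [with X_2=5, X_1=-3]  = -8; X_4 = 2*X_1 + X_2 - 2*X_3  [with X_1=-3, X_2=5, X_3=-8]  = 15; X_5 = 2*X_4 + X_1 + 1  [with X_4=15, X_1=-3]  = 28.
Change = -8 − 28 = -36.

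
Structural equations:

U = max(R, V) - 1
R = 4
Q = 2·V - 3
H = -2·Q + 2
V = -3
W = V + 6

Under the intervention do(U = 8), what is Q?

do(U=8) replaces the equation U = max(R, V) - 1 with the constant U = 8.
Q is not downstream of the intervention, so its value is determined by the original equations.
Q = 2·V - 3  [with V=-3]  = -9

-9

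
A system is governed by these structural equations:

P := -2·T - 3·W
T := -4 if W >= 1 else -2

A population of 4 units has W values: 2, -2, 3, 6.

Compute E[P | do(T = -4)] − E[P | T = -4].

4.25

do(T=-4) breaks T's dependence on W. With T=-4 fixed, P across the units is 2, 14, -1, -10, mean 1.25.
Conditioning on T=-4 selects the 3 unit(s) with W ∈ {2, 3, 6}. Their P values: 2, -1, -10. Mean = -3.
Difference = 1.25 − (-3) = 4.25.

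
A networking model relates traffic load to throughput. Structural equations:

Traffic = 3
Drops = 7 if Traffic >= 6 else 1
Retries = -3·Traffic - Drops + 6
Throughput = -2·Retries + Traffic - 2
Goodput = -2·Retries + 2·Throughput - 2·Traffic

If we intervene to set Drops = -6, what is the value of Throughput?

Under do(Drops=-6), the mechanism Drops = 7 if Traffic >= 6 else 1 is discarded; Drops is fixed at -6.
Retries = -3·Traffic - Drops + 6  [with Traffic=3, Drops=-6]  = 3
Throughput = -2·Retries + Traffic - 2  [with Retries=3, Traffic=3]  = -5

-5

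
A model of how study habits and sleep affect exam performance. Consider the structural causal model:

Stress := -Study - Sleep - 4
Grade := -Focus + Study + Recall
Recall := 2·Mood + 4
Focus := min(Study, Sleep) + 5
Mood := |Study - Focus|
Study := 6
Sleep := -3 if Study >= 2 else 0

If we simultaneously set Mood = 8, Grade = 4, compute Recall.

Under do(Mood = 8, Grade = 4), each intervened variable's structural equation is replaced by its fixed value.
Recall = 2·Mood + 4  [with Mood=8]  = 20

20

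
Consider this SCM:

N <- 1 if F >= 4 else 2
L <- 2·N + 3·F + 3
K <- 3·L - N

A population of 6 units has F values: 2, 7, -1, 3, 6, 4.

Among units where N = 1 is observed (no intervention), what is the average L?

E[L|N=1] averages over only the 3 units with N=1 (F = 7, 6, 4): L = 26, 23, 17, mean 22.

22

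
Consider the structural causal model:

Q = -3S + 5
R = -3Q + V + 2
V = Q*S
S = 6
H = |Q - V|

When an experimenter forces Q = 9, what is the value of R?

Under do(Q=9), the mechanism Q = -3S + 5 is discarded; Q is fixed at 9.
V = Q*S  [with Q=9, S=6]  = 54
R = -3Q + V + 2  [with Q=9, V=54]  = 29

29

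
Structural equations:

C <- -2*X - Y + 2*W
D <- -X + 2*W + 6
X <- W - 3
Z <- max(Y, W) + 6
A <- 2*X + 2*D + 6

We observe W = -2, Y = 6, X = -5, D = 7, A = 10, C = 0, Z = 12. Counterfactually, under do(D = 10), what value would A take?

Intervening sets D = 10 and removes its equation (D <- -X + 2*W + 6).
X = W - 3  [with W=-2]  = -5
A = 2*X + 2*D + 6  [with X=-5, D=10]  = 16

16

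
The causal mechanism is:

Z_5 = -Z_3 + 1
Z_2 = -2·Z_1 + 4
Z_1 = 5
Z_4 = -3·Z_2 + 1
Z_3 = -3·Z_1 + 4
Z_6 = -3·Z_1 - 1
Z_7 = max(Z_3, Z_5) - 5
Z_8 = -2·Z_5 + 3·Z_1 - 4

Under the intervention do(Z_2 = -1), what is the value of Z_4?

Under do(Z_2=-1), the mechanism Z_2 = -2·Z_1 + 4 is discarded; Z_2 is fixed at -1.
Z_4 = -3·Z_2 + 1  [with Z_2=-1]  = 4

4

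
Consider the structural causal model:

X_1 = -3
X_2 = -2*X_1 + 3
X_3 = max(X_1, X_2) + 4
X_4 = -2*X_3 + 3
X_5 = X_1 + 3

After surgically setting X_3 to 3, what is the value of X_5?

0

do(X_3=3) replaces the equation X_3 = max(X_1, X_2) + 4 with the constant X_3 = 3.
X_5 is not downstream of the intervention, so its value is determined by the original equations.
X_5 = X_1 + 3  [with X_1=-3]  = 0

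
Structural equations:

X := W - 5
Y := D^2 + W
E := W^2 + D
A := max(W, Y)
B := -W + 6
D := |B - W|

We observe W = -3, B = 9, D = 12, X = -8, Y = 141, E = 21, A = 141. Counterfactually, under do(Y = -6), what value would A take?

-3

Under do(Y=-6), the mechanism Y := D^2 + W is discarded; Y is fixed at -6.
A = max(W, Y)  [with W=-3, Y=-6]  = -3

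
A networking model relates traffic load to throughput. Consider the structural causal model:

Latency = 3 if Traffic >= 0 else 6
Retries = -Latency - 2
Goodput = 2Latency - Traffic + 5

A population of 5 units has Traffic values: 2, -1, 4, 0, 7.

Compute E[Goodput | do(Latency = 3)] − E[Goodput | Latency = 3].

Every unit gets Latency=3 under the intervention. Goodput values become 9, 12, 7, 11, 4; E[Goodput|do(Latency=3)] = 8.6.
E[Goodput|Latency=3] averages over only the 4 units with Latency=3 (Traffic = 2, 4, 0, 7): Goodput = 9, 7, 11, 4, mean 7.75.
Difference = 8.6 − 7.75 = 0.85.

0.85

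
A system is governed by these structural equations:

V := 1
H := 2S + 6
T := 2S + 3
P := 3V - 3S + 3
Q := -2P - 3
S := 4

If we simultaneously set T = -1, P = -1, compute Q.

Under do(T = -1, P = -1), each intervened variable's structural equation is replaced by its fixed value.
Q = -2P - 3  [with P=-1]  = -1

-1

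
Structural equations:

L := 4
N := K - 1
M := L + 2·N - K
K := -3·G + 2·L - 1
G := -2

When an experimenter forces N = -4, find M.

Intervening sets N = -4 and removes its equation (N := K - 1).
K = -3·G + 2·L - 1  [with G=-2, L=4]  = 13
M = L + 2·N - K  [with L=4, N=-4, K=13]  = -17

-17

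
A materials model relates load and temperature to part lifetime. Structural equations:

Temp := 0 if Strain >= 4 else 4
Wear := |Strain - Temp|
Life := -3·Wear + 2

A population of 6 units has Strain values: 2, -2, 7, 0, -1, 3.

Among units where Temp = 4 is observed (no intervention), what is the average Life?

-8.8

Conditioning on Temp=4 selects the 5 unit(s) with Strain ∈ {2, -2, 0, -1, 3}. Their Life values: -4, -16, -10, -13, -1. Mean = -8.8.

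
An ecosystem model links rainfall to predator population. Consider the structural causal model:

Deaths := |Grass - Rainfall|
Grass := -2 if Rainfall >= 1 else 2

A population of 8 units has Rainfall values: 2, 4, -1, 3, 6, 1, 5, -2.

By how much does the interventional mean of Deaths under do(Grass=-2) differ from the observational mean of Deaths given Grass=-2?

Every unit gets Grass=-2 under the intervention. Deaths values become 4, 6, 1, 5, 8, 3, 7, 0; E[Deaths|do(Grass=-2)] = 4.25.
Observing Grass=-2 restricts to units where Grass's equation naturally yields -2: Rainfall ∈ {2, 4, 3, 6, 1, 5}. In that subpopulation Deaths = 4, 6, 5, 8, 3, 7, mean 5.5.
Difference = 4.25 − 5.5 = -1.25.

-1.25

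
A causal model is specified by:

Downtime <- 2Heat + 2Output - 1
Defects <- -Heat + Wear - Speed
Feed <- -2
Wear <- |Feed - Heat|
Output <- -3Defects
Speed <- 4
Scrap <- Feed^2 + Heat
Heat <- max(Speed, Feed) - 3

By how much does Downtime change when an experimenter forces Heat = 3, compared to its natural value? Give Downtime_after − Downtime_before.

The intervention breaks the incoming arrows to Heat: Heat <- max(Speed, Feed) - 3 no longer applies, and Heat = 3.
Wear = |Feed - Heat|  [with Feed=-2, Heat=3]  = 5
Defects = -Heat + Wear - Speed  [with Heat=3, Wear=5, Speed=4]  = -2
Output = -3Defects  [with Defects=-2]  = 6
Downtime = 2Heat + 2Output - 1  [with Heat=3, Output=6]  = 17
Without intervention: Heat = max(Speed, Feed) - 3  [with Speed=4, Feed=-2]  = 1; Wear = |Feed - Heat|  [with Feed=-2, Heat=1]  = 3; Defects = -Heat + Wear - Speed  [with Heat=1, Wear=3, Speed=4]  = -2; Output = -3Defects  [with Defects=-2]  = 6; Downtime = 2Heat + 2Output - 1  [with Heat=1, Output=6]  = 13.
Change = 17 − 13 = 4.

4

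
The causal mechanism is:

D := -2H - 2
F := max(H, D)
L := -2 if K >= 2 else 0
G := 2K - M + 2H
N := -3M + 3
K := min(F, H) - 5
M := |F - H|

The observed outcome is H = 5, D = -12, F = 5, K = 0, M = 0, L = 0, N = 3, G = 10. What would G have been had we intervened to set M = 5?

do(M=5) replaces the equation M := |F - H| with the constant M = 5.
D = -2H - 2  [with H=5]  = -12
F = max(H, D)  [with H=5, D=-12]  = 5
K = min(F, H) - 5  [with F=5, H=5]  = 0
G = 2K - M + 2H  [with K=0, M=5, H=5]  = 5

5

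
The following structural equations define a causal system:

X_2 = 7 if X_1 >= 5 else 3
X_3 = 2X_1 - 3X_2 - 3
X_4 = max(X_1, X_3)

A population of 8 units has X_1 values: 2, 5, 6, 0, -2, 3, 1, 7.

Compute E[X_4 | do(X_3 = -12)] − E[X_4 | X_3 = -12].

Every unit gets X_3=-12 under the intervention. X_4 values become 2, 5, 6, 0, -2, 3, 1, 7; E[X_4|do(X_3=-12)] = 2.75.
Conditioning on X_3=-12 selects the 2 unit(s) with X_1 ∈ {6, 0}. Their X_4 values: 6, 0. Mean = 3.
Difference = 2.75 − 3 = -0.25.

-0.25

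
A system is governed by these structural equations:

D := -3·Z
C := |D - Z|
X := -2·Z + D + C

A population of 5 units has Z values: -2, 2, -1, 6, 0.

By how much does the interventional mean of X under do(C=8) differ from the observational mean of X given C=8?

Under do(C=8), C's equation is replaced by C=8 for every unit. Per-unit X: 18, -2, 13, -22, 8. Mean = 3.
Conditioning on C=8 selects the 2 unit(s) with Z ∈ {-2, 2}. Their X values: 18, -2. Mean = 8.
Difference = 3 − 8 = -5.

-5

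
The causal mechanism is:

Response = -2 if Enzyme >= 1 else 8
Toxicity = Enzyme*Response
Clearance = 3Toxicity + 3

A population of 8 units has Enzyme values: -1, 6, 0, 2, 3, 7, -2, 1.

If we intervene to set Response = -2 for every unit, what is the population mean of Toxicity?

The intervention sets Response=-2 in all 8 units regardless of Enzyme. Recomputing Toxicity per unit gives 2, -12, 0, -4, -6, -14, 4, -2; average -4.

-4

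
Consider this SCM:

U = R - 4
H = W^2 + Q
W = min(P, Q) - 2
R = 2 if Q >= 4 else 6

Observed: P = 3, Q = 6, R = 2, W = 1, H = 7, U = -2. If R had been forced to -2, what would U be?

-6

The intervention breaks the incoming arrows to R: R = 2 if Q >= 4 else 6 no longer applies, and R = -2.
U = R - 4  [with R=-2]  = -6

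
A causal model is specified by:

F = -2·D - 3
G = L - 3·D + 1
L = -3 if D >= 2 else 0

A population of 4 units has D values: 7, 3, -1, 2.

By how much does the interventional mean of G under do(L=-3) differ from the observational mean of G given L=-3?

3.75

Every unit gets L=-3 under the intervention. G values become -23, -11, 1, -8; E[G|do(L=-3)] = -10.25.
Conditioning on L=-3 selects the 3 unit(s) with D ∈ {7, 3, 2}. Their G values: -23, -11, -8. Mean = -14.
Difference = -10.25 − (-14) = 3.75.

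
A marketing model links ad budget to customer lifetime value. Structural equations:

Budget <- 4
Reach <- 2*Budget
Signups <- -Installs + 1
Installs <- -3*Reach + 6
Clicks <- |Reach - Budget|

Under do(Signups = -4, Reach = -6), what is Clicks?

10

Setting Signups = -4, Reach = -6 by intervention discards those variables' equations.
Clicks = |Reach - Budget|  [with Reach=-6, Budget=4]  = 10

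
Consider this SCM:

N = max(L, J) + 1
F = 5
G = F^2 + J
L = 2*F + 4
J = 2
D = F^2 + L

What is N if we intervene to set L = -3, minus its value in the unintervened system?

-12

Under do(L=-3), the mechanism L = 2*F + 4 is discarded; L is fixed at -3.
N = max(L, J) + 1  [with L=-3, J=2]  = 3
Without intervention: L = 2*F + 4  [with F=5]  = 14; N = max(L, J) + 1  [with L=14, J=2]  = 15.
Change = 3 − 15 = -12.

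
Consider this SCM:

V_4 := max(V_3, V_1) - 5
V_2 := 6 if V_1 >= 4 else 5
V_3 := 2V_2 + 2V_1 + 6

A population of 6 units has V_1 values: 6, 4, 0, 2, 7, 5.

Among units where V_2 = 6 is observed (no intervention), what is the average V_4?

Conditioning on V_2=6 selects the 4 unit(s) with V_1 ∈ {6, 4, 7, 5}. Their V_4 values: 25, 21, 27, 23. Mean = 24.

24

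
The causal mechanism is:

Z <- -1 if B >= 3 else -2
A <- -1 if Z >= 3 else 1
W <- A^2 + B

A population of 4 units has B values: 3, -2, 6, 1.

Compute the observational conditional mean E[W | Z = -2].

Conditioning on Z=-2 selects the 2 unit(s) with B ∈ {-2, 1}. Their W values: -1, 2. Mean = 0.5.

0.5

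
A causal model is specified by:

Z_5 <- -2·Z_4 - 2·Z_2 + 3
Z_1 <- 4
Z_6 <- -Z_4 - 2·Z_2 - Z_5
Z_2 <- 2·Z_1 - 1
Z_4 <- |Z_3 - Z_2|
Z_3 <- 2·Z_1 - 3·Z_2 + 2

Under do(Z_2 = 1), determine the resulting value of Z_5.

do(Z_2=1) replaces the equation Z_2 <- 2·Z_1 - 1 with the constant Z_2 = 1.
Z_3 = 2·Z_1 - 3·Z_2 + 2  [with Z_1=4, Z_2=1]  = 7
Z_4 = |Z_3 - Z_2|  [with Z_3=7, Z_2=1]  = 6
Z_5 = -2·Z_4 - 2·Z_2 + 3  [with Z_4=6, Z_2=1]  = -11

-11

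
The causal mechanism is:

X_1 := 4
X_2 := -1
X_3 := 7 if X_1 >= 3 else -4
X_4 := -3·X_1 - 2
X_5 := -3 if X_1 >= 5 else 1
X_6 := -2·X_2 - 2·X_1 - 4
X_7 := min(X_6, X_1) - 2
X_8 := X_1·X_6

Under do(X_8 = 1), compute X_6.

The intervention breaks the incoming arrows to X_8: X_8 := X_1·X_6 no longer applies, and X_8 = 1.
X_6 is not downstream of the intervention, so its value is determined by the original equations.
X_6 = -2·X_2 - 2·X_1 - 4  [with X_2=-1, X_1=4]  = -10

-10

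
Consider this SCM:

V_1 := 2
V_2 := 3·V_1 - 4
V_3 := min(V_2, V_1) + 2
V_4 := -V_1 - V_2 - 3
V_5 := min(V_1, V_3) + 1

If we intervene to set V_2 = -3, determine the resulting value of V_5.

0

do(V_2=-3) replaces the equation V_2 := 3·V_1 - 4 with the constant V_2 = -3.
V_3 = min(V_2, V_1) + 2  [with V_2=-3, V_1=2]  = -1
V_5 = min(V_1, V_3) + 1  [with V_1=2, V_3=-1]  = 0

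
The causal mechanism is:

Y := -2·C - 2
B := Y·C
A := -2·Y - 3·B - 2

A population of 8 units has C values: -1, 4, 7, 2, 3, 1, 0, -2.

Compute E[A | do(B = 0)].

Under do(B=0), B's equation is replaced by B=0 for every unit. Per-unit A: -2, 18, 30, 10, 14, 6, 2, -6. Mean = 9.

9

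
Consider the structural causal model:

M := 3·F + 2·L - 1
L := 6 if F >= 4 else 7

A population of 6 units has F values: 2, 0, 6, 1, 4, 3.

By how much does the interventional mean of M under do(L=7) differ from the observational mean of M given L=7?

3.5

Under do(L=7), L's equation is replaced by L=7 for every unit. Per-unit M: 19, 13, 31, 16, 25, 22. Mean = 21.
Observing L=7 restricts to units where L's equation naturally yields 7: F ∈ {2, 0, 1, 3}. In that subpopulation M = 19, 13, 16, 22, mean 17.5.
Difference = 21 − 17.5 = 3.5.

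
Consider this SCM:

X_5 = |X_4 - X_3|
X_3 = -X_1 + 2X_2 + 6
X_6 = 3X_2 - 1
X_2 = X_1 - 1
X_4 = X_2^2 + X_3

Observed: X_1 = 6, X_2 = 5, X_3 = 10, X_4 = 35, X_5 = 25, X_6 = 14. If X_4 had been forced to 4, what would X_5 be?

6

Intervening sets X_4 = 4 and removes its equation (X_4 = X_2^2 + X_3).
X_2 = X_1 - 1  [with X_1=6]  = 5
X_3 = -X_1 + 2X_2 + 6  [with X_1=6, X_2=5]  = 10
X_5 = |X_4 - X_3|  [with X_4=4, X_3=10]  = 6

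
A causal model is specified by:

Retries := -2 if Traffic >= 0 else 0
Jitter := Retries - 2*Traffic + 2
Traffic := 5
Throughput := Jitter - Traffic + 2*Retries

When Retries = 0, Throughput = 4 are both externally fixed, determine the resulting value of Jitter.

The joint intervention fixes Retries = 0, Throughput = 4, removing each variable's own equation.
Jitter = Retries - 2*Traffic + 2  [with Retries=0, Traffic=5]  = -8

-8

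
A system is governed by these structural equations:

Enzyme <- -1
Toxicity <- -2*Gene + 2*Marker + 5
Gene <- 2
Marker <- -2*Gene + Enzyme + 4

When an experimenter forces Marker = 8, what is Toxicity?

The intervention breaks the incoming arrows to Marker: Marker <- -2*Gene + Enzyme + 4 no longer applies, and Marker = 8.
Toxicity = -2*Gene + 2*Marker + 5  [with Gene=2, Marker=8]  = 17

17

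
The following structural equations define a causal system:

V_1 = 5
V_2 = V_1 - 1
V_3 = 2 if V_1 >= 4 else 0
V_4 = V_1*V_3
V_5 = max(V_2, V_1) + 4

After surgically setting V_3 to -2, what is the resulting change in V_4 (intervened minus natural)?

-20

The intervention breaks the incoming arrows to V_3: V_3 = 2 if V_1 >= 4 else 0 no longer applies, and V_3 = -2.
V_4 = V_1*V_3  [with V_1=5, V_3=-2]  = -10
Without intervention: V_3 = 2 if V_1 >= 4 else 0  [with V_1=5]  = 2; V_4 = V_1*V_3  [with V_1=5, V_3=2]  = 10.
Change = -10 − 10 = -20.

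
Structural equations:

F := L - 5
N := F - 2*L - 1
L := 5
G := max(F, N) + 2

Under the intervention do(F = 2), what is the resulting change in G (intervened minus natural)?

Under do(F=2), the mechanism F := L - 5 is discarded; F is fixed at 2.
N = F - 2*L - 1  [with F=2, L=5]  = -9
G = max(F, N) + 2  [with F=2, N=-9]  = 4
Without intervention: F = L - 5  [with L=5]  = 0; N = F - 2*L - 1  [with F=0, L=5]  = -11; G = max(F, N) + 2  [with F=0, N=-11]  = 2.
Change = 4 − 2 = 2.

2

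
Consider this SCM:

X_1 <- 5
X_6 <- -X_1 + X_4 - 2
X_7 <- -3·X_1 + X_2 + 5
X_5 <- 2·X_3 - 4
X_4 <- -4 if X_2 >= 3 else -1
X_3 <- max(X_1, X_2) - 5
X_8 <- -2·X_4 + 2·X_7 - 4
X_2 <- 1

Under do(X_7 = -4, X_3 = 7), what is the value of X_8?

Setting X_7 = -4, X_3 = 7 by intervention discards those variables' equations.
X_4 = -4 if X_2 >= 3 else -1  [with X_2=1]  = -1
X_8 = -2·X_4 + 2·X_7 - 4  [with X_4=-1, X_7=-4]  = -10

-10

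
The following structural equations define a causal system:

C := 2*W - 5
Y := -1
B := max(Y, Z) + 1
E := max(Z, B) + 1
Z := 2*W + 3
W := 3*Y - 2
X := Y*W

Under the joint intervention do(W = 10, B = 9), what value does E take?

The joint intervention fixes W = 10, B = 9, removing each variable's own equation.
Z = 2*W + 3  [with W=10]  = 23
E = max(Z, B) + 1  [with Z=23, B=9]  = 24

24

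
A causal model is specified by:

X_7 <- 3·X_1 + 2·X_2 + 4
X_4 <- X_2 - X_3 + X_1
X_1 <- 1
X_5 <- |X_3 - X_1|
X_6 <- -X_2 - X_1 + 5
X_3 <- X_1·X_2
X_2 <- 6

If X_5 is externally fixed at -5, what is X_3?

6

do(X_5=-5) replaces the equation X_5 <- |X_3 - X_1| with the constant X_5 = -5.
X_3 is not downstream of the intervention, so its value is determined by the original equations.
X_3 = X_1·X_2  [with X_1=1, X_2=6]  = 6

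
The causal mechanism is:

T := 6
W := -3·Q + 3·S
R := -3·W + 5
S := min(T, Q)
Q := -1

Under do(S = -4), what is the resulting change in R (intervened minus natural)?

27

do(S=-4) replaces the equation S := min(T, Q) with the constant S = -4.
W = -3·Q + 3·S  [with Q=-1, S=-4]  = -9
R = -3·W + 5  [with W=-9]  = 32
Without intervention: S = min(T, Q)  [with T=6, Q=-1]  = -1; W = -3·Q + 3·S  [with Q=-1, S=-1]  = 0; R = -3·W + 5  [with W=0]  = 5.
Change = 32 − 5 = 27.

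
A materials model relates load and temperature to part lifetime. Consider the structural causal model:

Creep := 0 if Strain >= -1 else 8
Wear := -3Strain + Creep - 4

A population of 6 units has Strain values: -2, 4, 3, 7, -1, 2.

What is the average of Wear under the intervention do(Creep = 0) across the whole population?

-10.5

Under do(Creep=0), Creep's equation is replaced by Creep=0 for every unit. Per-unit Wear: 2, -16, -13, -25, -1, -10. Mean = -10.5.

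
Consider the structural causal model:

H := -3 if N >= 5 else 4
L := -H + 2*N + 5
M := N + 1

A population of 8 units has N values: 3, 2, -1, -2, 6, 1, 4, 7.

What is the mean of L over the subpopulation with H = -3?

21

Observing H=-3 restricts to units where H's equation naturally yields -3: N ∈ {6, 7}. In that subpopulation L = 20, 22, mean 21.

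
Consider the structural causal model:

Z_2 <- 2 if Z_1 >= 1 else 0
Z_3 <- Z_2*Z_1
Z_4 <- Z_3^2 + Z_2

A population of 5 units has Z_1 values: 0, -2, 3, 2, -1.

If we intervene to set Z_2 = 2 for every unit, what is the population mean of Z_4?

16.4

do(Z_2=2) breaks Z_2's dependence on Z_1. With Z_2=2 fixed, Z_4 across the units is 2, 18, 38, 18, 6, mean 16.4.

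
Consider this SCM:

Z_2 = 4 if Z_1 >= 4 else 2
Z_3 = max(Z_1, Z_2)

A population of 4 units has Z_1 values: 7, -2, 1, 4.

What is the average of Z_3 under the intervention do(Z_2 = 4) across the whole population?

4.75

do(Z_2=4) breaks Z_2's dependence on Z_1. With Z_2=4 fixed, Z_3 across the units is 7, 4, 4, 4, mean 4.75.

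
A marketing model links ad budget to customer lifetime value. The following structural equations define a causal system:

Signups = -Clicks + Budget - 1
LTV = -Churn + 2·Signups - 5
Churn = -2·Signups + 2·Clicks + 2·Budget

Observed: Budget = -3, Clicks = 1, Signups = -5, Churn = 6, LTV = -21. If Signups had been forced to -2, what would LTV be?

do(Signups=-2) replaces the equation Signups = -Clicks + Budget - 1 with the constant Signups = -2.
Churn = -2·Signups + 2·Clicks + 2·Budget  [with Signups=-2, Clicks=1, Budget=-3]  = 0
LTV = -Churn + 2·Signups - 5  [with Churn=0, Signups=-2]  = -9

-9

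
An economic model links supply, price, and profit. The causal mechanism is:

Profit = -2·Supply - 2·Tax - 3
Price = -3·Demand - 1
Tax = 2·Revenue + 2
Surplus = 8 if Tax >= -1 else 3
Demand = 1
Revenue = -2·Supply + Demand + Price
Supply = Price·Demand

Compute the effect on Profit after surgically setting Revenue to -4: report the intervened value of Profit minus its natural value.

Under do(Revenue=-4), the mechanism Revenue = -2·Supply + Demand + Price is discarded; Revenue is fixed at -4.
Price = -3·Demand - 1  [with Demand=1]  = -4
Supply = Price·Demand  [with Price=-4, Demand=1]  = -4
Tax = 2·Revenue + 2  [with Revenue=-4]  = -6
Profit = -2·Supply - 2·Tax - 3  [with Supply=-4, Tax=-6]  = 17
Without intervention: Price = -3·Demand - 1  [with Demand=1]  = -4; Supply = Price·Demand  [with Price=-4, Demand=1]  = -4; Revenue = -2·Supply + Demand + Price  [with Supply=-4, Demand=1, Price=-4]  = 5; Tax = 2·Revenue + 2  [with Revenue=5]  = 12; Profit = -2·Supply - 2·Tax - 3  [with Supply=-4, Tax=12]  = -19.
Change = 17 − (-19) = 36.

36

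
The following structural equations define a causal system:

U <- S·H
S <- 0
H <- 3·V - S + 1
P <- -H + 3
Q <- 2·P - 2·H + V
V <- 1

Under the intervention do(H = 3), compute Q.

The intervention breaks the incoming arrows to H: H <- 3·V - S + 1 no longer applies, and H = 3.
P = -H + 3  [with H=3]  = 0
Q = 2·P - 2·H + V  [with P=0, H=3, V=1]  = -5

-5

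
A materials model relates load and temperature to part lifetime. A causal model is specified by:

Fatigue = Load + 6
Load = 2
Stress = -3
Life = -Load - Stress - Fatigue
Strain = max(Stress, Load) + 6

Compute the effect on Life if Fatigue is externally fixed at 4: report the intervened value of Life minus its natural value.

Intervening sets Fatigue = 4 and removes its equation (Fatigue = Load + 6).
Life = -Load - Stress - Fatigue  [with Load=2, Stress=-3, Fatigue=4]  = -3
Without intervention: Fatigue = Load + 6  [with Load=2]  = 8; Life = -Load - Stress - Fatigue  [with Load=2, Stress=-3, Fatigue=8]  = -7.
Change = -3 − (-7) = 4.

4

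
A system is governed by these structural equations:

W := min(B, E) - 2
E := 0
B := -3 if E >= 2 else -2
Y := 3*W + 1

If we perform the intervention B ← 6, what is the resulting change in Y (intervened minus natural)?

6

Under do(B=6), the mechanism B := -3 if E >= 2 else -2 is discarded; B is fixed at 6.
W = min(B, E) - 2  [with B=6, E=0]  = -2
Y = 3*W + 1  [with W=-2]  = -5
Without intervention: B = -3 if E >= 2 else -2  [with E=0]  = -2; W = min(B, E) - 2  [with B=-2, E=0]  = -4; Y = 3*W + 1  [with W=-4]  = -11.
Change = -5 − (-11) = 6.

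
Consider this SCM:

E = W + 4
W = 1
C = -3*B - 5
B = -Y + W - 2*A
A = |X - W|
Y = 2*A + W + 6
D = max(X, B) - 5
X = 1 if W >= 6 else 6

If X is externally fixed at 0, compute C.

25

do(X=0) replaces the equation X = 1 if W >= 6 else 6 with the constant X = 0.
A = |X - W|  [with X=0, W=1]  = 1
Y = 2*A + W + 6  [with A=1, W=1]  = 9
B = -Y + W - 2*A  [with Y=9, W=1, A=1]  = -10
C = -3*B - 5  [with B=-10]  = 25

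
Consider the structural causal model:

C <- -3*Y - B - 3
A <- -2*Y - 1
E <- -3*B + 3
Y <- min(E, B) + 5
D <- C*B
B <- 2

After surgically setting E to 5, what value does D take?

do(E=5) replaces the equation E <- -3*B + 3 with the constant E = 5.
Y = min(E, B) + 5  [with E=5, B=2]  = 7
C = -3*Y - B - 3  [with Y=7, B=2]  = -26
D = C*B  [with C=-26, B=2]  = -52

-52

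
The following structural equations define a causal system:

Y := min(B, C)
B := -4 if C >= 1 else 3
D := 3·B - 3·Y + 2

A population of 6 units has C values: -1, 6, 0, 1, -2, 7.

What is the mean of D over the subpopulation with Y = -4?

E[D|Y=-4] averages over only the 3 units with Y=-4 (C = 6, 1, 7): D = 2, 2, 2, mean 2.

2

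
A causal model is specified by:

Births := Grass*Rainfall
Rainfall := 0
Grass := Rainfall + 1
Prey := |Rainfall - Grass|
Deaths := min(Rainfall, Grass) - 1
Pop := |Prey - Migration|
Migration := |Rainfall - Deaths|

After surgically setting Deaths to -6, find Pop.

Under do(Deaths=-6), the mechanism Deaths := min(Rainfall, Grass) - 1 is discarded; Deaths is fixed at -6.
Grass = Rainfall + 1  [with Rainfall=0]  = 1
Prey = |Rainfall - Grass|  [with Rainfall=0, Grass=1]  = 1
Migration = |Rainfall - Deaths|  [with Rainfall=0, Deaths=-6]  = 6
Pop = |Prey - Migration|  [with Prey=1, Migration=6]  = 5

5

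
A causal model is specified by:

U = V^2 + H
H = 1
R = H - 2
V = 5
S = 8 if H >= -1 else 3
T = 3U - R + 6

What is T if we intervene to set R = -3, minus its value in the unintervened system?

Intervening sets R = -3 and removes its equation (R = H - 2).
U = V^2 + H  [with V=5, H=1]  = 26
T = 3U - R + 6  [with U=26, R=-3]  = 87
Without intervention: U = V^2 + H  [with V=5, H=1]  = 26; R = H - 2  [with H=1]  = -1; T = 3U - R + 6  [with U=26, R=-1]  = 85.
Change = 87 − 85 = 2.

2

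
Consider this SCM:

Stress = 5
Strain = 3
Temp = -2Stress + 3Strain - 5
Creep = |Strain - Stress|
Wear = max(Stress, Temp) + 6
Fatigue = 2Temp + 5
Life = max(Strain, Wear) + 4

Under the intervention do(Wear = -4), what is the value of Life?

7

Under do(Wear=-4), the mechanism Wear = max(Stress, Temp) + 6 is discarded; Wear is fixed at -4.
Life = max(Strain, Wear) + 4  [with Strain=3, Wear=-4]  = 7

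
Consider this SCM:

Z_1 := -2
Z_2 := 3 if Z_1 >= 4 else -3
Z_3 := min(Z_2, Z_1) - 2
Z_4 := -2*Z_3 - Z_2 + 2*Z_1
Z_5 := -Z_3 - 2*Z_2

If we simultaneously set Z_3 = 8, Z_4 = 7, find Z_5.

Setting Z_3 = 8, Z_4 = 7 by intervention discards those variables' equations.
Z_2 = 3 if Z_1 >= 4 else -3  [with Z_1=-2]  = -3
Z_5 = -Z_3 - 2*Z_2  [with Z_3=8, Z_2=-3]  = -2

-2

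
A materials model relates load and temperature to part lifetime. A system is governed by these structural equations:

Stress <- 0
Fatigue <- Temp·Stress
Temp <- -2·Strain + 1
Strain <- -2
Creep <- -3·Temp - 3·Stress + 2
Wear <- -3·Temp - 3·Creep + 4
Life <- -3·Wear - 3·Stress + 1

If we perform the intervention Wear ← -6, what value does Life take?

19

Under do(Wear=-6), the mechanism Wear <- -3·Temp - 3·Creep + 4 is discarded; Wear is fixed at -6.
Life = -3·Wear - 3·Stress + 1  [with Wear=-6, Stress=0]  = 19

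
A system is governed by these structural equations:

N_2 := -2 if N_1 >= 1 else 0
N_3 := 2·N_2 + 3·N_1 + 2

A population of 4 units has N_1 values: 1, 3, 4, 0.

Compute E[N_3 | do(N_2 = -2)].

Every unit gets N_2=-2 under the intervention. N_3 values become 1, 7, 10, -2; E[N_3|do(N_2=-2)] = 4.

4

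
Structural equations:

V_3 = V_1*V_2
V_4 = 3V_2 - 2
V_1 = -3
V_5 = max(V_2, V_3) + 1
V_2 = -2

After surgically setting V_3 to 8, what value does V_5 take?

do(V_3=8) replaces the equation V_3 = V_1*V_2 with the constant V_3 = 8.
V_5 = max(V_2, V_3) + 1  [with V_2=-2, V_3=8]  = 9

9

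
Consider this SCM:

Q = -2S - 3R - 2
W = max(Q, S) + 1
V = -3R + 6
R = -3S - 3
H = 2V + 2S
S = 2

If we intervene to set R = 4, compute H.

Under do(R=4), the mechanism R = -3S - 3 is discarded; R is fixed at 4.
V = -3R + 6  [with R=4]  = -6
H = 2V + 2S  [with V=-6, S=2]  = -8

-8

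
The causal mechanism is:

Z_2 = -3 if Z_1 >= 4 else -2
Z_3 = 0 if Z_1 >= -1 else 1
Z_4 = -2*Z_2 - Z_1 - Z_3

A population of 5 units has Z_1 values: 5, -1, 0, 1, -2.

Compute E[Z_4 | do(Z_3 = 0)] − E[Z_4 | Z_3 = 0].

0.55

Under do(Z_3=0), Z_3's equation is replaced by Z_3=0 for every unit. Per-unit Z_4: 1, 5, 4, 3, 6. Mean = 3.8.
Observing Z_3=0 restricts to units where Z_3's equation naturally yields 0: Z_1 ∈ {5, -1, 0, 1}. In that subpopulation Z_4 = 1, 5, 4, 3, mean 3.25.
Difference = 3.8 − 3.25 = 0.55.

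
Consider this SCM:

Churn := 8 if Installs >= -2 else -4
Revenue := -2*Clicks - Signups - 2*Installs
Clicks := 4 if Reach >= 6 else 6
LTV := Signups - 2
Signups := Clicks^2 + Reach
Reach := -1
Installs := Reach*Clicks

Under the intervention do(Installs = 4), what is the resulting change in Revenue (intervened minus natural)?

The intervention breaks the incoming arrows to Installs: Installs := Reach*Clicks no longer applies, and Installs = 4.
Clicks = 4 if Reach >= 6 else 6  [with Reach=-1]  = 6
Signups = Clicks^2 + Reach  [with Clicks=6, Reach=-1]  = 35
Revenue = -2*Clicks - Signups - 2*Installs  [with Clicks=6, Signups=35, Installs=4]  = -55
Without intervention: Clicks = 4 if Reach >= 6 else 6  [with Reach=-1]  = 6; Installs = Reach*Clicks  [with Reach=-1, Clicks=6]  = -6; Signups = Clicks^2 + Reach  [with Clicks=6, Reach=-1]  = 35; Revenue = -2*Clicks - Signups - 2*Installs  [with Clicks=6, Signups=35, Installs=-6]  = -35.
Change = -55 − (-35) = -20.

-20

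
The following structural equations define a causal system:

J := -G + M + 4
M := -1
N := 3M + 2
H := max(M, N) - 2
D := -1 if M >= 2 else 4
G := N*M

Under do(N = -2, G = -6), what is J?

Setting N = -2, G = -6 by intervention discards those variables' equations.
J = -G + M + 4  [with G=-6, M=-1]  = 9

9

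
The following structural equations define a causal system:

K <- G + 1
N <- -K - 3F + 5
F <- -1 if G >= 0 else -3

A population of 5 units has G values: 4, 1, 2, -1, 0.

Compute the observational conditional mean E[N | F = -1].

5.25

Observing F=-1 restricts to units where F's equation naturally yields -1: G ∈ {4, 1, 2, 0}. In that subpopulation N = 3, 6, 5, 7, mean 5.25.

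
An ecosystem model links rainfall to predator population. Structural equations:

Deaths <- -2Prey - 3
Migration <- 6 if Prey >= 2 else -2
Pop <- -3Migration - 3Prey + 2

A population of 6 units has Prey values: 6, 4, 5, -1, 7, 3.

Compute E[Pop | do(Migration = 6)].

-28

Every unit gets Migration=6 under the intervention. Pop values become -34, -28, -31, -13, -37, -25; E[Pop|do(Migration=6)] = -28.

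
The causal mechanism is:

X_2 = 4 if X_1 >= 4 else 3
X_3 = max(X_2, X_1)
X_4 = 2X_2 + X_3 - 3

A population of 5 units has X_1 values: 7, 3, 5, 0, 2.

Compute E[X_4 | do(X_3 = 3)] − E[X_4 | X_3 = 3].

Under do(X_3=3), X_3's equation is replaced by X_3=3 for every unit. Per-unit X_4: 8, 6, 8, 6, 6. Mean = 6.8.
Conditioning on X_3=3 selects the 3 unit(s) with X_1 ∈ {3, 0, 2}. Their X_4 values: 6, 6, 6. Mean = 6.
Difference = 6.8 − 6 = 0.8.

0.8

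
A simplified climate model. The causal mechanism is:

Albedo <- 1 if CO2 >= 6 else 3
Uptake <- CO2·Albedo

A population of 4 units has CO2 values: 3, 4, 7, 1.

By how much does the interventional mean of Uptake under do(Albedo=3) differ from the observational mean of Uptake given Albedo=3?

do(Albedo=3) breaks Albedo's dependence on CO2. With Albedo=3 fixed, Uptake across the units is 9, 12, 21, 3, mean 11.25.
Observing Albedo=3 restricts to units where Albedo's equation naturally yields 3: CO2 ∈ {3, 4, 1}. In that subpopulation Uptake = 9, 12, 3, mean 8.
Difference = 11.25 − 8 = 3.25.

3.25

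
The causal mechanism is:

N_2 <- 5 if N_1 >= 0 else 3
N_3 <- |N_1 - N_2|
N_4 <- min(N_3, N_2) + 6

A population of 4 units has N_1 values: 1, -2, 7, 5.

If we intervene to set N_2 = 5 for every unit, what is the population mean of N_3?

do(N_2=5) breaks N_2's dependence on N_1. With N_2=5 fixed, N_3 across the units is 4, 7, 2, 0, mean 3.25.

3.25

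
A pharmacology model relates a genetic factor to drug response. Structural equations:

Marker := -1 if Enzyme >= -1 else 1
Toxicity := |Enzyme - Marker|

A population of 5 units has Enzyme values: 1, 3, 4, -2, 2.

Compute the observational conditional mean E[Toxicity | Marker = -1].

Observing Marker=-1 restricts to units where Marker's equation naturally yields -1: Enzyme ∈ {1, 3, 4, 2}. In that subpopulation Toxicity = 2, 4, 5, 3, mean 3.5.

3.5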